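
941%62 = 11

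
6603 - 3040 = 3563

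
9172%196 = 156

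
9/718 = 9/718= 0.01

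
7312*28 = 204736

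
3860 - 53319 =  - 49459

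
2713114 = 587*4622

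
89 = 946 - 857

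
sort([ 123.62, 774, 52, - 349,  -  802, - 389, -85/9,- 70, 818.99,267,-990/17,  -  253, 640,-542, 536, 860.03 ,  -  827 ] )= [- 827,  -  802,  -  542, - 389, - 349,- 253,-70, - 990/17, - 85/9, 52, 123.62, 267, 536, 640,774,818.99 , 860.03]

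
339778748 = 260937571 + 78841177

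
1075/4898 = 1075/4898 = 0.22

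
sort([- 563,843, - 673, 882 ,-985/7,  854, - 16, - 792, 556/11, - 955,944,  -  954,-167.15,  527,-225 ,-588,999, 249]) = [ - 955, -954, - 792, - 673,  -  588, - 563,-225, - 167.15, - 985/7, - 16, 556/11,249, 527,843, 854,882  ,  944, 999]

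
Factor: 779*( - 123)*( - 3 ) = 3^2*19^1*41^2= 287451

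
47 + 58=105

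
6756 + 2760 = 9516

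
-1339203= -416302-922901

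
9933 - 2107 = 7826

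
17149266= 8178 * 2097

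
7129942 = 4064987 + 3064955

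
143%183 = 143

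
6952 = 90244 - 83292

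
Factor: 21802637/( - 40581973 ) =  - 2081^1*2753^ ( - 1) * 10477^1*14741^( - 1)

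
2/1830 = 1/915 = 0.00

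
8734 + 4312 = 13046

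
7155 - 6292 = 863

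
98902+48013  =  146915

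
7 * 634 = 4438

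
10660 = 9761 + 899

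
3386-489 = 2897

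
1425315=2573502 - 1148187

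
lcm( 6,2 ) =6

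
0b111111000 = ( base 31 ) g8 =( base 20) 154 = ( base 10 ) 504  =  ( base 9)620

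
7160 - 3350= 3810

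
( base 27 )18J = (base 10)964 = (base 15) 444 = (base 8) 1704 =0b1111000100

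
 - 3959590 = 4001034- 7960624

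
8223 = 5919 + 2304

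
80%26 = 2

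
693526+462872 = 1156398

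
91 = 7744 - 7653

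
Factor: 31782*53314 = 2^2*3^1*19^1 * 23^1 *61^1*5297^1 = 1694425548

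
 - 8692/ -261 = 33+ 79/261 = 33.30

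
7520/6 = 3760/3 = 1253.33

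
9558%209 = 153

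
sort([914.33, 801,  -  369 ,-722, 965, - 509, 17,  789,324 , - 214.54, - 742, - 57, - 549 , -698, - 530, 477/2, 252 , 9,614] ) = [- 742,  -  722, - 698,-549 , - 530, - 509,-369, - 214.54,-57,  9,17, 477/2 , 252,324,  614,789, 801, 914.33,965 ] 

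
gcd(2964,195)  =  39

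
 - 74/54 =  - 2 + 17/27=-1.37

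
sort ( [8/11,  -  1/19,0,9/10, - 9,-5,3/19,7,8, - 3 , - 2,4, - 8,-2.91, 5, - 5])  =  [ - 9 , - 8 , - 5, - 5, - 3,-2.91, - 2, - 1/19, 0,3/19,8/11,9/10,4,  5, 7,8]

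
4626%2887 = 1739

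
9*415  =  3735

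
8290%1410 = 1240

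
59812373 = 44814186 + 14998187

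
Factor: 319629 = 3^1*106543^1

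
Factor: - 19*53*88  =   - 2^3*11^1*19^1*53^1 = - 88616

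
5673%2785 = 103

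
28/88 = 7/22   =  0.32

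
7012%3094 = 824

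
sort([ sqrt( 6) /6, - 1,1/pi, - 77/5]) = [-77/5, - 1,1/pi, sqrt(6 )/6 ] 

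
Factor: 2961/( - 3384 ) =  - 7/8= -  2^( - 3)*7^1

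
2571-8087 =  - 5516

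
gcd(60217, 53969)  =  1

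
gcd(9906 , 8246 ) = 2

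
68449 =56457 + 11992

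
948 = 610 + 338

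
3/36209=3/36209=0.00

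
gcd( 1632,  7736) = 8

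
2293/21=2293/21 = 109.19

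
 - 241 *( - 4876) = 1175116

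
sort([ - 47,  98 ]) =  [- 47,98 ] 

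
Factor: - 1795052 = - 2^2*7^1*64109^1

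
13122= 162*81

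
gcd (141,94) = 47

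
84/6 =14 = 14.00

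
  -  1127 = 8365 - 9492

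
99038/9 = 11004 + 2/9= 11004.22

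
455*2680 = 1219400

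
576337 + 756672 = 1333009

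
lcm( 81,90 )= 810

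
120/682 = 60/341 = 0.18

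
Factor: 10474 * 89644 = 938931256 = 2^3*73^1*307^1*5237^1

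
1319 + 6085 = 7404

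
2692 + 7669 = 10361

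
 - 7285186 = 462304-7747490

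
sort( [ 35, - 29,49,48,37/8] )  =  [ -29,37/8,35, 48, 49] 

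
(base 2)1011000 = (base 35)2I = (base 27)37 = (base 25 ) 3D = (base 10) 88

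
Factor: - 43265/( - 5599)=5^1 * 11^ (-1 )*17^1 = 85/11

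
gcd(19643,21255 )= 13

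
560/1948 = 140/487= 0.29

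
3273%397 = 97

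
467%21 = 5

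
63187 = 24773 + 38414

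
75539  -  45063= 30476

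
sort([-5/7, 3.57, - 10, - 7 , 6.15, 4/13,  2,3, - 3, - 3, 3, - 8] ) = [ - 10, - 8, - 7,  -  3,  -  3,-5/7,  4/13,2,3,  3  ,  3.57, 6.15 ]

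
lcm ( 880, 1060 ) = 46640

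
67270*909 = 61148430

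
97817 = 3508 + 94309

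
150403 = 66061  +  84342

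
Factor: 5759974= 2^1*11^1* 17^1 * 15401^1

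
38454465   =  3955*9723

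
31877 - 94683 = - 62806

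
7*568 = 3976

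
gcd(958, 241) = 1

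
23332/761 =23332/761  =  30.66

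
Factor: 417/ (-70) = -2^( - 1 )*3^1*5^( - 1 )*7^(-1) *139^1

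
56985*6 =341910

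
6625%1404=1009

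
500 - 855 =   -  355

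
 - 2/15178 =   -  1/7589  =  - 0.00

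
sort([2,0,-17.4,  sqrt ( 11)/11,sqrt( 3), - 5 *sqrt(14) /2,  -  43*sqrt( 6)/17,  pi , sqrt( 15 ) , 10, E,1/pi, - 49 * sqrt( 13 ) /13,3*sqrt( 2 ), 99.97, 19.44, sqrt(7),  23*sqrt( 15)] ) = [-17.4, - 49*sqrt( 13 ) /13, - 5* sqrt( 14 ) /2,  -  43*sqrt( 6)/17, 0,sqrt( 11)/11,  1/pi, sqrt(3), 2 , sqrt(7), E, pi, sqrt(15 ),  3*sqrt( 2 ), 10, 19.44, 23*sqrt (15 ),99.97]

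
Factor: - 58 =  - 2^1*29^1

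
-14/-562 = 7/281 = 0.02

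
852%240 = 132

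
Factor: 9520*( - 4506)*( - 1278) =54822519360 = 2^6*3^3*5^1 * 7^1*17^1*71^1 * 751^1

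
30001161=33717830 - 3716669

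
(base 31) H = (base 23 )h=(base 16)11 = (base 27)h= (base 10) 17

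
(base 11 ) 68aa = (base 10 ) 9074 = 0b10001101110010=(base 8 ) 21562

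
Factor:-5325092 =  - 2^2*19^1 * 70067^1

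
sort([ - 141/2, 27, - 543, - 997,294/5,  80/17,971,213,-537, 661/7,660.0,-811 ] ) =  [-997, - 811,-543 ,-537, - 141/2,  80/17,27,294/5,661/7,213 , 660.0,971]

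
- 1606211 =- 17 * 94483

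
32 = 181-149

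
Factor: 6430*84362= 542447660 =2^2*5^1*643^1*42181^1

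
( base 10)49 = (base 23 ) 23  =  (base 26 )1n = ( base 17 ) 2f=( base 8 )61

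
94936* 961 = 91233496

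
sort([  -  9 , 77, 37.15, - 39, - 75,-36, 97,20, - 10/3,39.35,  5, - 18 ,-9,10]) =[ - 75, - 39,- 36, - 18, - 9, - 9, - 10/3,5, 10,20,37.15,39.35 , 77,97 ] 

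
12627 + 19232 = 31859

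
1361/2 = 680 + 1/2 = 680.50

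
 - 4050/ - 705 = 270/47 =5.74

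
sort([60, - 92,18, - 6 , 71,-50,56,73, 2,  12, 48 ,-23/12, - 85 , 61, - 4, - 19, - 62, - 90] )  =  [-92,-90, - 85, - 62, - 50, - 19  , - 6, - 4 ,-23/12 , 2, 12,18,  48,  56,  60, 61,71,73] 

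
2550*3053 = 7785150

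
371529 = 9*41281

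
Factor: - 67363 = - 31^1 * 41^1*53^1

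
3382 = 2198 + 1184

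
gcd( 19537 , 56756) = 7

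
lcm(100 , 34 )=1700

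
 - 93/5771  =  -1 + 5678/5771 = - 0.02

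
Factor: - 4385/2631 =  - 3^( - 1)*5^1 = -  5/3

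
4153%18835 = 4153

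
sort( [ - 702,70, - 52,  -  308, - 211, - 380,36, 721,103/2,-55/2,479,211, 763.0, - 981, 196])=[- 981, - 702, - 380,  -  308,-211 , - 52,- 55/2,36, 103/2, 70,196 , 211,479  ,  721,763.0 ]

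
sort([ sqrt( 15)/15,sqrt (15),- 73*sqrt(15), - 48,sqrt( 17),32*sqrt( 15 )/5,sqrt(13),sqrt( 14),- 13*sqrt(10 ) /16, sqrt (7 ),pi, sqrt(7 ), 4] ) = [ - 73*sqrt(15), - 48,-13*sqrt (10 )/16,sqrt(15) /15, sqrt(7) , sqrt(7 ), pi,sqrt( 13),sqrt (14), sqrt (15 ), 4,sqrt( 17),32*sqrt (15)/5]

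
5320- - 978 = 6298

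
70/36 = 35/18 = 1.94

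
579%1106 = 579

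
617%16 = 9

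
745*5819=4335155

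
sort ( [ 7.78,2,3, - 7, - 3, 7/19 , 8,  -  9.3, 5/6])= [- 9.3, - 7,-3,7/19,5/6,2,3,7.78, 8 ]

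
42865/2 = 42865/2  =  21432.50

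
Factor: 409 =409^1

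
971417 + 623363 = 1594780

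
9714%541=517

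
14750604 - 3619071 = 11131533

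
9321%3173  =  2975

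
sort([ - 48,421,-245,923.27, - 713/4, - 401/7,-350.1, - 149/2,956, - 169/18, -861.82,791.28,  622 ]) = [ - 861.82, - 350.1, - 245, - 713/4, - 149/2 , - 401/7, - 48, - 169/18,421,622, 791.28,  923.27,956] 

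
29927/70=427 + 37/70 = 427.53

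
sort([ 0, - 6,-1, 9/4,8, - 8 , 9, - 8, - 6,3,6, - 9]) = [ - 9,-8, - 8, - 6, - 6,  -  1,0, 9/4,3,  6, 8,9] 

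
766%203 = 157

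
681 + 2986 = 3667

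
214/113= 1 + 101/113 = 1.89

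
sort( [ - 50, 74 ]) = [ - 50, 74]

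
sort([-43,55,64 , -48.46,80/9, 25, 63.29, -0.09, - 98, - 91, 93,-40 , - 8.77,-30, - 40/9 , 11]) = [ - 98, - 91, - 48.46, - 43, - 40, - 30, - 8.77, - 40/9, - 0.09,80/9 , 11,25, 55,63.29, 64  ,  93 ]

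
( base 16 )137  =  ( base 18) H5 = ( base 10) 311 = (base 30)ab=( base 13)1ac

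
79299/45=8811/5 = 1762.20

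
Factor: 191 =191^1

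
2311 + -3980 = -1669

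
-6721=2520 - 9241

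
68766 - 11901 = 56865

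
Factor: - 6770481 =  - 3^1*2256827^1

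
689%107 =47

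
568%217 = 134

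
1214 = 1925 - 711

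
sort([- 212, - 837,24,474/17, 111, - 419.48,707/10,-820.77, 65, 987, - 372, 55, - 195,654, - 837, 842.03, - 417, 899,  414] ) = [ - 837, -837, - 820.77, - 419.48,-417, - 372, - 212, - 195,24, 474/17,55,65, 707/10,111, 414,654, 842.03, 899,  987]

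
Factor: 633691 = 43^1*14737^1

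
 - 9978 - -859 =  - 9119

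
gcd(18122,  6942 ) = 26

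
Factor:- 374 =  - 2^1*11^1*17^1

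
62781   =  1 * 62781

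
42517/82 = 518 + 1/2 = 518.50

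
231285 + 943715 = 1175000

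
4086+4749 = 8835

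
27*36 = 972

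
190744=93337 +97407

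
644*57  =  36708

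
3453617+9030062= 12483679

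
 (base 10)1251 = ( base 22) 2cj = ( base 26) 1M3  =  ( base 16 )4e3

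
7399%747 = 676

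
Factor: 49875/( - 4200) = - 95/8 = - 2^(- 3)*5^1*19^1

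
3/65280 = 1/21760=0.00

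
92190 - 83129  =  9061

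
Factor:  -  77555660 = -2^2*5^1 *7^1* 13^1 * 43^1*991^1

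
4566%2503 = 2063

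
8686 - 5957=2729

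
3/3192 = 1/1064 = 0.00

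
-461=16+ - 477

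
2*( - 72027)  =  -144054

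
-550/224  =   - 3 + 61/112 = - 2.46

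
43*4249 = 182707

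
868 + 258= 1126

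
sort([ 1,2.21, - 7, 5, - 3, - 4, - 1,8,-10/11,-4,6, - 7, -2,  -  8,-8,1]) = [ - 8, -8, - 7,-7,  -  4, - 4, - 3,  -  2, - 1, - 10/11, 1,1,  2.21, 5,6,8 ]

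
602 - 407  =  195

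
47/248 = 47/248 = 0.19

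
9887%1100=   1087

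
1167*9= 10503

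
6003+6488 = 12491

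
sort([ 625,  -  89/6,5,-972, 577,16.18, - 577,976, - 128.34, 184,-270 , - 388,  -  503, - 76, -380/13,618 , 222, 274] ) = [-972, - 577, - 503, - 388, - 270,-128.34 , - 76 , - 380/13, - 89/6,5 , 16.18  ,  184,222, 274,577,  618, 625, 976]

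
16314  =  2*8157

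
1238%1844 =1238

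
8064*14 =112896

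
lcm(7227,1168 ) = 115632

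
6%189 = 6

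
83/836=83/836 =0.10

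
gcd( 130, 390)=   130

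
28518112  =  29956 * 952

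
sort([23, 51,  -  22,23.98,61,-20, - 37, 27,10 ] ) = [ - 37,-22  , - 20 , 10, 23,23.98,27, 51,61]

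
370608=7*52944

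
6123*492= 3012516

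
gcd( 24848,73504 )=16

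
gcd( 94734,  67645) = 1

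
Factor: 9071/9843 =47/51 = 3^( - 1 )*17^ (-1) * 47^1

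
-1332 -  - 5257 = 3925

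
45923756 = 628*73127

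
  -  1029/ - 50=1029/50 = 20.58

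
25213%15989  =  9224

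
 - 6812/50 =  - 137 + 19/25 = - 136.24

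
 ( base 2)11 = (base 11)3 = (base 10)3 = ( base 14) 3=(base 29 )3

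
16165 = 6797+9368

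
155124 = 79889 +75235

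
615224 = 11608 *53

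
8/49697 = 8/49697  =  0.00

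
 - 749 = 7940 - 8689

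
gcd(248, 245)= 1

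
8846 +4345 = 13191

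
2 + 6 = 8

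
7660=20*383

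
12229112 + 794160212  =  806389324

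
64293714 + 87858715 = 152152429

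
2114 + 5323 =7437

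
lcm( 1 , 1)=1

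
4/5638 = 2/2819 = 0.00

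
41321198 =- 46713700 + 88034898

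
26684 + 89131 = 115815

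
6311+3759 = 10070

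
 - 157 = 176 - 333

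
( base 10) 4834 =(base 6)34214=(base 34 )466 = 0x12E2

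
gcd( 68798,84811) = 1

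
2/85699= 2/85699= 0.00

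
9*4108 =36972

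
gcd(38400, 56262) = 6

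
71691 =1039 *69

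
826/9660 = 59/690 = 0.09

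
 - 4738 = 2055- 6793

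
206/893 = 206/893 = 0.23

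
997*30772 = 30679684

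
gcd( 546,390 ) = 78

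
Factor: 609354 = 2^1*3^2*97^1 * 349^1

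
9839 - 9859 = - 20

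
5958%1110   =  408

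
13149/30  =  4383/10= 438.30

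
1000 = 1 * 1000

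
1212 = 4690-3478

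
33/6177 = 11/2059 =0.01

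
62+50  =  112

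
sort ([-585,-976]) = [  -  976 ,  -  585]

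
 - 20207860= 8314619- 28522479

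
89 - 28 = 61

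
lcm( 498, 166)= 498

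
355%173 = 9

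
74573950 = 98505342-23931392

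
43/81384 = 43/81384 = 0.00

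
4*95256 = 381024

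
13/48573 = 13/48573= 0.00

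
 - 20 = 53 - 73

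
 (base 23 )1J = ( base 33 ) 19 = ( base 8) 52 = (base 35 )17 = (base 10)42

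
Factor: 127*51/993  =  2159/331 = 17^1*127^1*331^( - 1)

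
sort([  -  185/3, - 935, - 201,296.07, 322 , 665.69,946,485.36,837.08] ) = [  -  935, - 201,-185/3 , 296.07,322,  485.36,665.69, 837.08, 946] 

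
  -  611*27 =  -  16497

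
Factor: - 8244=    - 2^2 * 3^2*229^1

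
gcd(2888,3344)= 152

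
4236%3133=1103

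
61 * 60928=3716608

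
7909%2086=1651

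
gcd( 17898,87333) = 3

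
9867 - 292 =9575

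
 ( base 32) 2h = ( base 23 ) 3c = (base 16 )51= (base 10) 81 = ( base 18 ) 49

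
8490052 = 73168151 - 64678099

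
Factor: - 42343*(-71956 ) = 3046832908 = 2^2*7^1 *23^1 * 263^1*17989^1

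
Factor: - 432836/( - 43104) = 241/24 = 2^ ( - 3)*3^( - 1)*241^1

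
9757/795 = 12 + 217/795 = 12.27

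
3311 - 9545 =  - 6234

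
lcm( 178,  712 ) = 712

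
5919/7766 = 5919/7766 = 0.76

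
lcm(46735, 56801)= 3692065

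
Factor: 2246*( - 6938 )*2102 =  -32754936296=-2^3*1051^1*1123^1* 3469^1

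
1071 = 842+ 229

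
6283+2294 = 8577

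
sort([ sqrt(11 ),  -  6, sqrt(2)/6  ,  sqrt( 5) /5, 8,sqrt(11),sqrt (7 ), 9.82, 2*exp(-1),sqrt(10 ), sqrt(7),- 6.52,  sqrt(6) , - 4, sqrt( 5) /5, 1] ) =[-6.52 , - 6,-4, sqrt(2)/6, sqrt( 5)/5, sqrt( 5) /5,2*exp(-1 ) , 1, sqrt(6 ),sqrt( 7 ), sqrt(  7),  sqrt(10), sqrt(11 ) , sqrt(11 ) , 8, 9.82 ] 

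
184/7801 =184/7801=0.02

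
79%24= 7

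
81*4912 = 397872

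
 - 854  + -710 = - 1564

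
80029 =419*191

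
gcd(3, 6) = 3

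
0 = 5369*0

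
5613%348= 45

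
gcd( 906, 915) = 3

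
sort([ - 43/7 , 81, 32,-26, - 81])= [ - 81, - 26, - 43/7,32, 81]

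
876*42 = 36792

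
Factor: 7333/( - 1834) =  - 2^( -1)*7^( - 1)*131^( - 1)*7333^1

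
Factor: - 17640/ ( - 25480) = 9/13 = 3^2*13^( - 1 ) 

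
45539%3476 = 351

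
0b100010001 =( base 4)10101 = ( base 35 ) 7s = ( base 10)273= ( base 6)1133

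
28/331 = 28/331 = 0.08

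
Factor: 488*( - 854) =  - 2^4 * 7^1* 61^2= -416752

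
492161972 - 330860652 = 161301320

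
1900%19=0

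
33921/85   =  33921/85 = 399.07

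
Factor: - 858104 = -2^3 * 13^1 *37^1*223^1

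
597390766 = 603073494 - 5682728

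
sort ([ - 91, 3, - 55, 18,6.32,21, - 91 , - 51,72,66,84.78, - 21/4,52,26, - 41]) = [ - 91, - 91, - 55, - 51, - 41, - 21/4,3, 6.32,18,21, 26, 52,66 , 72, 84.78] 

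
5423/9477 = 5423/9477 = 0.57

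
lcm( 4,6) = 12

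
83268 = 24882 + 58386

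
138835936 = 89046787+49789149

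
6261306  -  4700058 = 1561248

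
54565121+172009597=226574718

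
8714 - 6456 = 2258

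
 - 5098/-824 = 2549/412= 6.19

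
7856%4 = 0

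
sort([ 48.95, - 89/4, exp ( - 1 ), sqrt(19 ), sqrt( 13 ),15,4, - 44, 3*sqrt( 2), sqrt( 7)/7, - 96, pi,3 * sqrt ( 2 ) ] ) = [  -  96,-44,-89/4, exp( - 1 ) , sqrt( 7 )/7, pi,sqrt( 13), 4,3*sqrt( 2 ),3*sqrt( 2),sqrt(  19),15, 48.95 ]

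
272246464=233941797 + 38304667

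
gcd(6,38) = 2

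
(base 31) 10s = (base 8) 1735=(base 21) 252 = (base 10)989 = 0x3dd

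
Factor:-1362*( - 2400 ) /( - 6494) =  - 2^5*3^2*5^2*17^( - 1)*191^( - 1) * 227^1 = - 1634400/3247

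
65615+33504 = 99119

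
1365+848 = 2213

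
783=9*87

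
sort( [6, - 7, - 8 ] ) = [ - 8, - 7,  6 ] 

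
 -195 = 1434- 1629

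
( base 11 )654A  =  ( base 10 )8645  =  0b10000111000101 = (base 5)234040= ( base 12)5005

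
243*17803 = 4326129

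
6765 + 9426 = 16191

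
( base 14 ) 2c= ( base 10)40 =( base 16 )28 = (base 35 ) 15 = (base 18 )24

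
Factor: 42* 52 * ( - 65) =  - 2^3 *3^1 *5^1 * 7^1*13^2 = - 141960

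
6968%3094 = 780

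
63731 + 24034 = 87765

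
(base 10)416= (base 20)10G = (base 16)1A0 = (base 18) 152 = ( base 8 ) 640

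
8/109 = 8/109= 0.07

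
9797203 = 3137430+6659773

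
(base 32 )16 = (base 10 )38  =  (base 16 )26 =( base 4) 212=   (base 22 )1g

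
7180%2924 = 1332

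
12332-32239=- 19907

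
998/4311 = 998/4311 = 0.23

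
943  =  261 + 682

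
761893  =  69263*11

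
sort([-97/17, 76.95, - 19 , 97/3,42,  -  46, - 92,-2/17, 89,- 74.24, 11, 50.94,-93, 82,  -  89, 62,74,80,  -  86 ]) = [ - 93, - 92, - 89, -86, - 74.24,  -  46, - 19, - 97/17, - 2/17,11, 97/3,42, 50.94,62,74, 76.95, 80,82, 89]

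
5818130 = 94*61895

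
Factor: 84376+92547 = 176923^1 = 176923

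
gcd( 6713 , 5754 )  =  959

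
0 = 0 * 62154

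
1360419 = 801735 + 558684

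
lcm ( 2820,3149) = 188940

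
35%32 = 3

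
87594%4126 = 948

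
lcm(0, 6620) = 0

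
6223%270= 13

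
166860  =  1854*90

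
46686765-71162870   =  -24476105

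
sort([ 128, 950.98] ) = [128, 950.98] 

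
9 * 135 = 1215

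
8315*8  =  66520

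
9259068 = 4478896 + 4780172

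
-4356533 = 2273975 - 6630508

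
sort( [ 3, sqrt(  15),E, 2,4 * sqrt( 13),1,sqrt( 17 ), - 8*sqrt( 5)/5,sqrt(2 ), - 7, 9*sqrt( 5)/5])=[ - 7, - 8*sqrt(5) /5, 1, sqrt( 2),2,E,3 , sqrt( 15),9*sqrt( 5)/5,  sqrt ( 17),4*sqrt( 13 )] 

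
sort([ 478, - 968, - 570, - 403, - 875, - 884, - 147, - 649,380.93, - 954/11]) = [ - 968,  -  884, - 875,-649, - 570, - 403,  -  147, - 954/11, 380.93, 478] 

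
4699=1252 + 3447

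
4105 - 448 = 3657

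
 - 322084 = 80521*(-4)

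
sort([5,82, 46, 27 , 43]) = [ 5 , 27,43 , 46,82] 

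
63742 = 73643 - 9901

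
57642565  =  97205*593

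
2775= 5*555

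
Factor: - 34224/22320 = -3^ (-1) * 5^( - 1 ) * 23^1 = - 23/15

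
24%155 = 24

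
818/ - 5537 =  - 1+ 4719/5537 = -0.15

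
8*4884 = 39072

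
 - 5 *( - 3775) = 18875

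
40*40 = 1600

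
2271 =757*3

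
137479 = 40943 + 96536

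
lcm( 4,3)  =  12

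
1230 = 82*15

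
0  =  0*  491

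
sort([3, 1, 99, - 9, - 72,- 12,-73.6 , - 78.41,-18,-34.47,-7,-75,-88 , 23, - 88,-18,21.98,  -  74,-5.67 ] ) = [ - 88, - 88, - 78.41,-75 , - 74, - 73.6, - 72, - 34.47,-18,-18, - 12,-9 ,- 7, - 5.67,1, 3, 21.98,23, 99 ] 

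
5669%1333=337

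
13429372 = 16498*814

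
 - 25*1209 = - 30225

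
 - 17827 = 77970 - 95797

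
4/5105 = 4/5105 = 0.00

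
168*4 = 672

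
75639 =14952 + 60687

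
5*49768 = 248840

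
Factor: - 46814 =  - 2^1*89^1*263^1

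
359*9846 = 3534714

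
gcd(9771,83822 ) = 1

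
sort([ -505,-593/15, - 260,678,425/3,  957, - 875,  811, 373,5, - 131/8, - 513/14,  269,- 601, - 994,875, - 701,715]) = [ -994, - 875, - 701, - 601, - 505,  -  260, - 593/15,  -  513/14, - 131/8,  5 , 425/3,269,373,678,715, 811,875,957 ]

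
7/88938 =7/88938 = 0.00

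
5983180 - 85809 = 5897371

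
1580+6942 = 8522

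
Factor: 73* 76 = 2^2*19^1*73^1 = 5548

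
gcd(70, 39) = 1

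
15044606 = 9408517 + 5636089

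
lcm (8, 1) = 8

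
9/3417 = 3/1139 = 0.00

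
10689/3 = 3563 = 3563.00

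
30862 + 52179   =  83041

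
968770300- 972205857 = - 3435557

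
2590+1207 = 3797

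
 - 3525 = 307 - 3832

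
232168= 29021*8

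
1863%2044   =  1863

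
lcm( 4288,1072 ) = 4288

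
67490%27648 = 12194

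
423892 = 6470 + 417422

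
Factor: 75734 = 2^1 * 19^1 *1993^1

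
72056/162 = 444+64/81 = 444.79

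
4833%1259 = 1056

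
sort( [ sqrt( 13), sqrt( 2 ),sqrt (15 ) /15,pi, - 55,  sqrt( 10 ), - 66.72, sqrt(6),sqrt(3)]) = [ - 66.72,-55, sqrt( 15 )/15, sqrt(2),  sqrt( 3) , sqrt( 6 ) , pi,sqrt(10 ), sqrt (13)]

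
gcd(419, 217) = 1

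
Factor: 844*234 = 2^3*3^2*13^1*211^1 =197496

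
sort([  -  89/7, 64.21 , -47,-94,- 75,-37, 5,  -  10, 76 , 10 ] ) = [ - 94, - 75 , - 47 , - 37,-89/7, - 10,5, 10 , 64.21, 76 ] 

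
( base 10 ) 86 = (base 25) 3b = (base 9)105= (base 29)2S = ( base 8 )126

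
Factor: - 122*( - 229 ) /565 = 2^1*5^( - 1)*61^1*113^( - 1)*229^1 = 27938/565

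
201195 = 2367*85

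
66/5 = 13 + 1/5 = 13.20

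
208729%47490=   18769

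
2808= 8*351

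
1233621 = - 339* ( - 3639)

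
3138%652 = 530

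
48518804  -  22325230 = 26193574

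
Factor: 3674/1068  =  1837/534 =2^( - 1)*3^( - 1 )*11^1*89^( - 1 )*167^1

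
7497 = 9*833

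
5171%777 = 509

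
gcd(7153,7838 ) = 1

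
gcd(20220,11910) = 30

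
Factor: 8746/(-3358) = -23^(  -  1) * 73^ (-1)*4373^1 = - 4373/1679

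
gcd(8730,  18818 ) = 194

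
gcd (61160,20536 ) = 8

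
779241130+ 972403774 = 1751644904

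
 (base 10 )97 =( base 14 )6D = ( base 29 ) 3A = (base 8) 141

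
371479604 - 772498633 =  -401019029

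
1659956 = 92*18043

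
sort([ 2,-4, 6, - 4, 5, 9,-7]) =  [ - 7,  -  4, - 4,2, 5, 6,9 ]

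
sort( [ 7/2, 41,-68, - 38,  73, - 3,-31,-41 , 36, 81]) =[ - 68, - 41,-38, -31,-3 , 7/2,36,41,73 , 81 ]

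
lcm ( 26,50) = 650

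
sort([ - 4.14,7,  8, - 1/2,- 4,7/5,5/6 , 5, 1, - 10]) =[ - 10  , - 4.14,-4, - 1/2, 5/6, 1, 7/5, 5, 7,  8] 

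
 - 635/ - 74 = 8  +  43/74 =8.58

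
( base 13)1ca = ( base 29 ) BG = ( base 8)517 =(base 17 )12c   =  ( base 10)335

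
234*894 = 209196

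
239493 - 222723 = 16770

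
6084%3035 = 14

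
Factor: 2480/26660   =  2^2*43^( - 1 ) = 4/43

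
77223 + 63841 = 141064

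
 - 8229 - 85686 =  - 93915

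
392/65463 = 392/65463 = 0.01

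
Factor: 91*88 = 8008 = 2^3*7^1*11^1*13^1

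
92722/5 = 18544 + 2/5 =18544.40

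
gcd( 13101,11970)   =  3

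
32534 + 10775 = 43309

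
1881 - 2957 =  - 1076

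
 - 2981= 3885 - 6866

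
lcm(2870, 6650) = 272650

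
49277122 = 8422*5851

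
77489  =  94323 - 16834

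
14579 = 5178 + 9401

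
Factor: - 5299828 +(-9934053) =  - 13^1*1171837^1 =- 15233881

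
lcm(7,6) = 42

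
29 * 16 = 464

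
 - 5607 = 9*(-623 )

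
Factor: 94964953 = 23^1*4128911^1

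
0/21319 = 0 =0.00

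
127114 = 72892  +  54222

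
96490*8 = 771920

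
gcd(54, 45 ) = 9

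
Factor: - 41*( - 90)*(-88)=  - 2^4*3^2*5^1*11^1*41^1 = - 324720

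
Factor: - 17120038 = - 2^1 * 13^2 *50651^1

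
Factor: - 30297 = - 3^1*10099^1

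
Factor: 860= 2^2*5^1* 43^1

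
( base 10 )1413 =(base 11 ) 1075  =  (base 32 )1C5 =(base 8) 2605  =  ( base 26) 229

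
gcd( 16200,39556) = 4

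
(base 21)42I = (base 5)24244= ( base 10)1824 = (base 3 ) 2111120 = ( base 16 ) 720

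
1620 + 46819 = 48439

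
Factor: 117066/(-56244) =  - 179/86 = - 2^( -1)*43^( - 1 ) *179^1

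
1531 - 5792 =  - 4261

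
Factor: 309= 3^1*103^1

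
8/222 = 4/111 =0.04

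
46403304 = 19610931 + 26792373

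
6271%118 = 17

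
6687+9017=15704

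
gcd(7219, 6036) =1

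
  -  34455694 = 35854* ( - 961 )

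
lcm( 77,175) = 1925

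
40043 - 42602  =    -  2559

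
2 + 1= 3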